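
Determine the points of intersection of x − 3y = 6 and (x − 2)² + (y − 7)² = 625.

Substitute y = (−6 + x)/3:
10x² − 90x − 4860 = 0  ⟹  x² − 9x − 486 = 0
x = 27 or x = −18, giving (27, 7) and (−18, −8).

(−18, −8) and (27, 7)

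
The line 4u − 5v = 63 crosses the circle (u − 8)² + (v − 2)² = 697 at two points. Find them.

Substitute v = (−63 + 4u)/5:
41u² − 984u − 10496 = 0  ⟹  u² − 24u − 256 = 0
u = 32 or u = −8, giving (32, 13) and (−8, −19).

(−8, −19) and (32, 13)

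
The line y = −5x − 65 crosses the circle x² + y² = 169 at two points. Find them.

(−13, 0) and (−12, −5)

Substitute y = −5x − 65:
26x² + 650x + 4056 = 0  ⟹  x² + 25x + 156 = 0
x = −12 or x = −13, giving (−12, −5) and (−13, 0).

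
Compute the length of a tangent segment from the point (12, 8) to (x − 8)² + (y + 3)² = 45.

2√23

With centre O = (8, −3), |OP|² = 137 and r² = 45.
Power of the point: PT² = |PO|² − r² = 92, so PT = 2√23.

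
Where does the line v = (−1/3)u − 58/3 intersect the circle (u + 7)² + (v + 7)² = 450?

Express v = (−58 − u)/3 and substitute into the circle:
10u² + 200u − 2240 = 0  ⟹  u² + 20u − 224 = 0
u = 8 or u = −28, giving (8, −22) and (−28, −10).

(−28, −10) and (8, −22)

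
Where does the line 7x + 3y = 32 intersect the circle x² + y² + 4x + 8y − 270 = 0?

Substitute y = (32 − 7x)/3:
58x² − 580x − 638 = 0  ⟹  x² − 10x − 11 = 0
x = 11 or x = −1, giving (11, −15) and (−1, 13).

(−1, 13) and (11, −15)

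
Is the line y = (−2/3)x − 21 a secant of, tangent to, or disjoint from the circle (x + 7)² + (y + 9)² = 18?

Centre (−7, −9), r² = 18. Distance² from centre to line = (22)²/13 = 484/13.
Since d² > r², the line lies outside the circle.

disjoint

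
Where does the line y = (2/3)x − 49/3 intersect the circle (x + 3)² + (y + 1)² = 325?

Express y = (−49 + 2x)/3 and substitute into the circle:
13x² − 130x − 728 = 0  ⟹  x² − 10x − 56 = 0
x = 14 or x = −4, giving (14, −7) and (−4, −19).

(−4, −19) and (14, −7)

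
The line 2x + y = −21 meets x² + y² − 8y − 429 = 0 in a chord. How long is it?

From the line, y = −2x − 21. Substituting:
5x² + 100x + 180 = 0  ⟹  x² + 20x + 36 = 0
x = −2 or x = −18, giving (−2, −17) and (−18, 15).
|(−2, −17) − (−18, 15)| = √((16)² + (−32)²) = 16√5.

16√5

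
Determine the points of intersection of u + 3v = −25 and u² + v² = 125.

(−10, −5) and (5, −10)

Express v = (−25 − u)/3 and substitute into the circle:
10u² + 50u − 500 = 0  ⟹  u² + 5u − 50 = 0
u = 5 or u = −10, giving (5, −10) and (−10, −5).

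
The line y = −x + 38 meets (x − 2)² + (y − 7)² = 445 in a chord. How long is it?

Centre (2, 7), r² = 445. Perpendicular distance d from centre to line = |−29| / √2 = 29/√2.
Half the chord is √(r² − d²) = √(49/2), so the full chord is 7√2.

7√2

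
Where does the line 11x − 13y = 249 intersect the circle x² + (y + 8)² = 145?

From the line, y = (−249 + 11x)/13. Substituting:
290x² − 3190x − 3480 = 0  ⟹  x² − 11x − 12 = 0
x = 12 or x = −1, giving (12, −9) and (−1, −20).

(−1, −20) and (12, −9)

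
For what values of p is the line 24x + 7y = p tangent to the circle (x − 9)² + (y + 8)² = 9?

p = 85 or p = 235

For a tangent, require d(centre, line) = r = 3.
|24·9 + 7·(−8) − p| / √625 = 3
|p − (160)| = 3·25, so p = 235 or p = 85.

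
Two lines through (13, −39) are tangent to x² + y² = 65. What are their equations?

8x + y = 65 and 7x + 4y = −65

A line y − (−39) = m(x − (13)) is tangent when its distance from (0, 0) is √65:
(−13m − (39))² = 65(m² + 1)
4m² + 39m + 56 = 0, so m = −8 or m = −7/4.
Through (13, −39) these give 8x + y = 65 and 7x + 4y = −65.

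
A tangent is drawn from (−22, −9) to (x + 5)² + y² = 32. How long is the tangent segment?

With centre O = (−5, 0), |OP|² = 370 and r² = 32.
The tangent meets the radius at right angles, so tangent² = |PO|² − r² = 370 − 32 = 338.

13√2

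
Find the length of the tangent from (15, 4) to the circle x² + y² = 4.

Centre (0, 0), r² = 4. |PO|² = (15)² + (4)² = 241.
Power of the point: PT² = |PO|² − r² = 237, so PT = √237.

√237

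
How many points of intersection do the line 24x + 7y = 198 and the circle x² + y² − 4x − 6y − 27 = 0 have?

Centre (2, 3), r² = 40. Distance² from centre to line = (−129)²/625 = 16641/625.
Since d² < r², the line cuts the circle twice.

2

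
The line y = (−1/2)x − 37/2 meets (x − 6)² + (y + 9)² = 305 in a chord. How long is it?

From the line, y = (−37 − x)/2. Substituting:
5x² − 10x − 715 = 0  ⟹  x² − 2x − 143 = 0
x = 13 or x = −11, giving (13, −25) and (−11, −13).
|(13, −25) − (−11, −13)| = √((24)² + (−12)²) = 12√5.

12√5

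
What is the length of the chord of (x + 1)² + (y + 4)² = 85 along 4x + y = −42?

2√17

Express y = −4x − 42 and substitute into the circle:
17x² + 306x + 1360 = 0  ⟹  x² + 18x + 80 = 0
x = −8 or x = −10, giving (−8, −10) and (−10, −2).
Chord length = distance between (−8, −10) and (−10, −2) = √68 = 2√17.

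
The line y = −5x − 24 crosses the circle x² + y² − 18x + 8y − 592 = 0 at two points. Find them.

From the line, y = −5x − 24. Substituting:
26x² + 182x − 208 = 0  ⟹  x² + 7x − 8 = 0
x = 1 or x = −8, giving (1, −29) and (−8, 16).

(−8, 16) and (1, −29)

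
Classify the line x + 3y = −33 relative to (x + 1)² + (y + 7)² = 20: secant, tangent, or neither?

Substituting the line into the circle gives 10x² + 42x − 27 = 0.
Δ = 1764 − (−1080) = 2844.
Two real roots: the line is a secant.

secant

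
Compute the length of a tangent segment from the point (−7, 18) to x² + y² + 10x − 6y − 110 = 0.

√85

Centre (−5, 3), r² = 144. |PO|² = (−2)² + (15)² = 229.
By the tangent–radius right angle, tangent length = √(|PO|² − r²) = √85.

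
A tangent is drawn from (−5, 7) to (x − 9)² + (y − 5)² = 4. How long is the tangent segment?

Centre (9, 5), r² = 4. |PO|² = (−14)² + (2)² = 200.
The tangent meets the radius at right angles, so tangent² = |PO|² − r² = 200 − 4 = 196.

14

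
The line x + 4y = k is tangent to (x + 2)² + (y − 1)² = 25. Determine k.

k = 2 ± 5√17

The line touches the circle iff its distance from (−2, 1) is 5:
|1·(−2) + 4·1 − k| / √17 = 5
|k − (2)| = 5√17.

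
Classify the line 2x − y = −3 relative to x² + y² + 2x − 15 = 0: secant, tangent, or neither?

secant

Centre (−1, 0), r² = 16. Distance² from centre to line = (1)²/5 = 1/5.
Since d² < r², the line cuts the circle twice.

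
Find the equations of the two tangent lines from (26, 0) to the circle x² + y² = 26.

x + 5y = 26 and x − 5y = 26

Let a tangent through (26, 0) have slope m. Its distance from (0, 0) must equal √26:
[m·(−26) − (0)]² = 26(m² + 1)
25m² − 1 = 0, so m = −1/5 or m = 1/5.
With m = −1/5: x + 5y = 26. With m = 1/5: x − 5y = 26.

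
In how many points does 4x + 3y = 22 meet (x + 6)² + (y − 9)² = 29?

d² = (4·(−6) + 3·9 − (22))²/25 = 361/25; r² = 29.
Since d² < r², the line cuts the circle twice.

2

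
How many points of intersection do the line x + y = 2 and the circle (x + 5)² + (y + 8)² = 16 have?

0

Substituting the line into the circle gives 2x² − 10x + 109 = 0.
Discriminant = (−10)² − 4·2·(109) = −772 < 0.
No real roots: the line does not meet the circle.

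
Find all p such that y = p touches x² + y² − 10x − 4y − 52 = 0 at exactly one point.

For a tangent, require d(centre, line) = r = 9.
|0·5 + 1·2 − p| / √1 = 9
|p − (2)| = 9, so p = 11 or p = −7.

p = −7 or p = 11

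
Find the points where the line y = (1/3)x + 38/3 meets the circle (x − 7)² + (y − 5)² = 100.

Substitute y = (38 + x)/3:
10x² − 80x + 70 = 0  ⟹  x² − 8x + 7 = 0
x = 7 or x = 1, giving (7, 15) and (1, 13).

(1, 13) and (7, 15)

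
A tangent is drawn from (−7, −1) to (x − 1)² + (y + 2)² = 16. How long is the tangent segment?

With centre O = (1, −2), |OP|² = 65 and r² = 16.
The tangent meets the radius at right angles, so tangent² = |PO|² − r² = 65 − 16 = 49.

7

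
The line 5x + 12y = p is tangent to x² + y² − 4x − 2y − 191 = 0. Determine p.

p = −160 or p = 204

Tangency holds when the distance from the centre (2, 1) to the line equals the radius 14:
|5·2 + 12·1 − p| / √169 = 14
|p − (22)| = 14·13, so p = 204 or p = −160.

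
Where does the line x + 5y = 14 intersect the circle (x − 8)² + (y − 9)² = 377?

(−11, 5) and (24, −2)

Substitute y = (14 − x)/5:
26x² − 338x − 6864 = 0  ⟹  x² − 13x − 264 = 0
x = 24 or x = −11, giving (24, −2) and (−11, 5).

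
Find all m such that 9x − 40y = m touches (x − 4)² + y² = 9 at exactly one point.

The line touches the circle iff its distance from (4, 0) is 3:
|9·4 − 40·0 − m| / √1681 = 3
|m − (36)| = 3·41, so m = 159 or m = −87.

m = −87 or m = 159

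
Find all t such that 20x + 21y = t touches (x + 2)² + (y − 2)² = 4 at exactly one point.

For a tangent, require d(centre, line) = r = 2.
|20·(−2) + 21·2 − t| / √841 = 2
|t − (2)| = 2·29, so t = 60 or t = −56.

t = −56 or t = 60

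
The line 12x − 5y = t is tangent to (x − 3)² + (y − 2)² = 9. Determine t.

t = −13 or t = 65

The line touches the circle iff its distance from (3, 2) is 3:
|12·3 − 5·2 − t| / √169 = 3
|t − (26)| = 3·13, so t = 65 or t = −13.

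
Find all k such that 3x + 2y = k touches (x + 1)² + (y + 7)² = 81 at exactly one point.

Tangency holds when the distance from the centre (−1, −7) to the line equals the radius 9:
|3·(−1) + 2·(−7) − k| / √13 = 9
|k − (−17)| = 9√13.

k = −17 ± 9√13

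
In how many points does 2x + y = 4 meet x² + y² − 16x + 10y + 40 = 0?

Centre (8, −5), r² = 49. Distance² from centre to line = (7)²/5 = 49/5.
Since d² < r², the line cuts the circle twice.

2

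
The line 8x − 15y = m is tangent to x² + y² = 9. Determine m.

For a tangent, require d(centre, line) = r = 3.
|8·0 − 15·0 − m| / √289 = 3
|m| = 3·17, so m = 51 or m = −51.

m = −51 or m = 51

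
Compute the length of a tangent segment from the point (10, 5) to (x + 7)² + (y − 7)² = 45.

2√62

With centre O = (−7, 7), |OP|² = 293 and r² = 45.
The tangent meets the radius at right angles, so tangent² = |PO|² − r² = 293 − 45 = 248.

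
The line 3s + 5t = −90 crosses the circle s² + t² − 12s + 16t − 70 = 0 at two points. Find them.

(−5, −15) and (5, −21)

From the line, t = (−90 − 3s)/5. Substituting:
34s² − 850 = 0  ⟹  s² − 25 = 0
s = 5 or s = −5, giving (5, −21) and (−5, −15).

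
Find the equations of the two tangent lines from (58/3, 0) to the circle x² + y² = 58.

Let a tangent through (58/3, 0) have slope m. Its distance from (0, 0) must equal √58:
(−58/3m − (0))² = 58(m² + 1)
49m² − 9 = 0, so m = 3/7 or m = −3/7.
With m = 3/7: 3x − 7y = 58. With m = −3/7: 3x + 7y = 58.

3x − 7y = 58 and 3x + 7y = 58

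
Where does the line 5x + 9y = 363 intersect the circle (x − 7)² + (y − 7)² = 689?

From the line, y = (363 − 5x)/9. Substituting:
106x² − 4134x + 38160 = 0  ⟹  x² − 39x + 360 = 0
x = 24 or x = 15, giving (24, 27) and (15, 32).

(15, 32) and (24, 27)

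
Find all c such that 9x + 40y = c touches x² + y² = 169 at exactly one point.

For a tangent, require d(centre, line) = r = 13.
|9·0 + 40·0 − c| / √1681 = 13
|c| = 13·41, so c = 533 or c = −533.

c = −533 or c = 533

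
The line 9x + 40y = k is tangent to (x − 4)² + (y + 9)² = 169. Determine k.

k = −857 or k = 209

The line touches the circle iff its distance from (4, −9) is 13:
|9·4 + 40·(−9) − k| / √1681 = 13
|k − (−324)| = 13·41, so k = 209 or k = −857.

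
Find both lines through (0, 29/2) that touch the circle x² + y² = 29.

5x + 2y = 29 and 5x − 2y = −29

A line y − (29/2) = m(x − (0)) is tangent when its distance from (0, 0) is √29:
[m·(0) − (−29/2)]² = 29(m² + 1)
4m² − 25 = 0, so m = −5/2 or m = 5/2.
Through (0, 29/2) these give 5x + 2y = 29 and 5x − 2y = −29.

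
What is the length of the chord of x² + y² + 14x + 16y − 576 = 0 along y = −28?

The distance from (−7, −8) to the line is 20, and r² = 689.
Half the chord is √(r² − d²) = √(289), so the full chord is 34.

34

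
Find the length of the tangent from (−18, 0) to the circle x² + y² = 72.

Centre (0, 0), r² = 72. |PO|² = (−18)² + (0)² = 324.
By the tangent–radius right angle, tangent length = √(|PO|² − r²) = √252 = 6√7.

6√7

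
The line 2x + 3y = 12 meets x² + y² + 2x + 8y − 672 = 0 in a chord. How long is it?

The distance from (−1, −4) to the line is 26/√13, and r² = 689.
Half the chord is √(r² − d²) = √(637), so the full chord is 14√13.

14√13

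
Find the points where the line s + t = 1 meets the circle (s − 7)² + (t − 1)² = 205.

(−6, 7) and (13, −12)

Express t = −s + 1 and substitute into the circle:
2s² − 14s − 156 = 0  ⟹  s² − 7s − 78 = 0
s = 13 or s = −6, giving (13, −12) and (−6, 7).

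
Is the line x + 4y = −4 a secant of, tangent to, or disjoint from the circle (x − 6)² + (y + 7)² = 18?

Substituting the line into the circle gives 17x² − 240x + 864 = 0.
Δ = 57600 − 58752 = −1152.
No real roots: the line does not meet the circle.

disjoint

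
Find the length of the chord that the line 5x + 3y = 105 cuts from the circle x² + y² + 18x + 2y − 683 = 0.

3√34

Substitute y = (105 − 5x)/3:
34x² − 918x + 5508 = 0  ⟹  x² − 27x + 162 = 0
x = 18 or x = 9, giving (18, 5) and (9, 20).
Chord length = distance between (18, 5) and (9, 20) = √306 = 3√34.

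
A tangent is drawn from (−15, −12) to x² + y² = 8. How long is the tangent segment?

19

Centre (0, 0), r² = 8. |PO|² = (−15)² + (−12)² = 369.
By the tangent–radius right angle, tangent length = √(|PO|² − r²) = √361 = 19.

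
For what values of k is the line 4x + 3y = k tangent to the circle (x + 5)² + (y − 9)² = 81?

k = −38 or k = 52

Tangency holds when the distance from the centre (−5, 9) to the line equals the radius 9:
|4·(−5) + 3·9 − k| / √25 = 9
|k − (7)| = 9·5, so k = 52 or k = −38.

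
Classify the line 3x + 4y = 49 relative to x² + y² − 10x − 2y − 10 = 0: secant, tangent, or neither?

tangent

Substituting the line into the circle gives 25x² − 430x + 1849 = 0.
Δ = 184900 − 184900 = 0.
A repeated root: the line is tangent.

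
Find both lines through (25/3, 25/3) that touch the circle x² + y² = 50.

x − 7y = −50 and 7x − y = 50

Write the tangent as mx − y + (25/3 − m·(25/3)) = 0 and set its distance from the centre to 5√2:
(−25/3m − (−25/3))² = 50(m² + 1)
7m² − 50m + 7 = 0, so m = 1/7 or m = 7.
With m = 1/7: x − 7y = −50. With m = 7: 7x − y = 50.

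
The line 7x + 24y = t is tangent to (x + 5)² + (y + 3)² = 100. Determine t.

Tangency holds when the distance from the centre (−5, −3) to the line equals the radius 10:
|7·(−5) + 24·(−3) − t| / √625 = 10
|t − (−107)| = 10·25, so t = 143 or t = −357.

t = −357 or t = 143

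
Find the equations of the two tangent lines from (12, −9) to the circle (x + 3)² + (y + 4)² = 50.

A line y − (−9) = m(x − (12)) is tangent when its distance from (−3, −4) is 5√2:
(−15m − (5))² = 50(m² + 1)
7m² + 6m − 1 = 0, so m = −1 or m = 1/7.
With m = −1: x + y = 3. With m = 1/7: x − 7y = 75.

x + y = 3 and x − 7y = 75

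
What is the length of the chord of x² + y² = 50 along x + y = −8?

The distance from (0, 0) to the line is 8/√2, and r² = 50.
Chord = 2√(r² − d²) = 2·√(18) = 6√2.

6√2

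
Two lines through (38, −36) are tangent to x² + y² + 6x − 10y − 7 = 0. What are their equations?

Let a tangent through (38, −36) have slope m. Its distance from (−3, 5) must equal √41:
[m·(−41) − (41)]² = 41(m² + 1)
20m² + 41m + 20 = 0, so m = −4/5 or m = −5/4.
Through (38, −36) these give 4x + 5y = −28 and 5x + 4y = 46.

4x + 5y = −28 and 5x + 4y = 46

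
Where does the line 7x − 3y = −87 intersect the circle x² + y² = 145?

Express y = (87 + 7x)/3 and substitute into the circle:
58x² + 1218x + 6264 = 0  ⟹  x² + 21x + 108 = 0
x = −9 or x = −12, giving (−9, 8) and (−12, 1).

(−12, 1) and (−9, 8)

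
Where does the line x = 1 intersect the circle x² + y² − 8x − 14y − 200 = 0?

The line gives x = 1. Substituting into the circle:
y² − 14y − 207 = 0
y = 23 or y = −9, giving (1, 23) and (1, −9).

(1, −9) and (1, 23)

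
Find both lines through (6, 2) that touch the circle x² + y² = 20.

x + 2y = 10 and 2x − y = 10

Write the tangent as mx − y + (2 − m·(6)) = 0 and set its distance from the centre to 2√5:
[m·(−6) − (−2)]² = 20(m² + 1)
2m² − 3m − 2 = 0, so m = −1/2 or m = 2.
With m = −1/2: x + 2y = 10. With m = 2: 2x − y = 10.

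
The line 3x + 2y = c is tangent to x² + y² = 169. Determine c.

c = ±13√13

The line touches the circle iff its distance from (0, 0) is 13:
|3·0 + 2·0 − c| / √13 = 13
|c| = 13√13.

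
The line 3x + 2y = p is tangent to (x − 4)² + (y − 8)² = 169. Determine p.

p = 28 ± 13√13

For a tangent, require d(centre, line) = r = 13.
|3·4 + 2·8 − p| / √13 = 13
|p − (28)| = 13√13.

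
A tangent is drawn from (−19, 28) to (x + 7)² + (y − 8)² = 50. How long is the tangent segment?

√494

Centre (−7, 8), r² = 50. |PO|² = (−12)² + (20)² = 544.
By the tangent–radius right angle, tangent length = √(|PO|² − r²) = √494.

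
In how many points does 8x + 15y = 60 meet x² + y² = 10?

Substituting the line into the circle gives 289x² − 960x + 1350 = 0.
Δ = 921600 − 1560600 = −639000.
No real roots: the line does not meet the circle.

0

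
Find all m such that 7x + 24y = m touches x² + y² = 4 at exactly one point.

Tangency holds when the distance from the centre (0, 0) to the line equals the radius 2:
|7·0 + 24·0 − m| / √625 = 2
|m| = 2·25, so m = 50 or m = −50.

m = −50 or m = 50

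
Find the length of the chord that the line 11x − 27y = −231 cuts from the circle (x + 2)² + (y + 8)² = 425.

From the line, y = (231 + 11x)/27. Substituting:
850x² + 12750x − 107100 = 0  ⟹  x² + 15x − 126 = 0
x = 6 or x = −21, giving (6, 11) and (−21, 0).
Chord length = distance between (6, 11) and (−21, 0) = √850 = 5√34.

5√34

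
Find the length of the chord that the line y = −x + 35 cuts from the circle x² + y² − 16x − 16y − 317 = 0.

23√2

Centre (8, 8), r² = 445. Perpendicular distance d from centre to line = |−19| / √2 = 19/√2.
Half the chord is √(r² − d²) = √(529/2), so the full chord is 23√2.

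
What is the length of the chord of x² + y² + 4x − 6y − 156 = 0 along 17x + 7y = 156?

From the line, y = (156 − 17x)/7. Substituting:
338x² − 4394x + 10140 = 0  ⟹  x² − 13x + 30 = 0
x = 10 or x = 3, giving (10, −2) and (3, 15).
Chord length = distance between (10, −2) and (3, 15) = √338 = 13√2.

13√2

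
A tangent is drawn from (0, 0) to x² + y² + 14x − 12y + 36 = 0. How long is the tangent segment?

6

The centre is (−7, 6) and r = 7. The square of the distance from P to the centre is 49 + 36 = 85.
Power of the point: PT² = |PO|² − r² = 36, so PT = 6.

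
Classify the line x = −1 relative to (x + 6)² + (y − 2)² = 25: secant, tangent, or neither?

Centre (−6, 2), r² = 25. Distance² from centre to line = (−5)² = 25.
Since d² = r², the line is tangent.

tangent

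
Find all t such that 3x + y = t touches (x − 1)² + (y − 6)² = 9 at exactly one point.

The line touches the circle iff its distance from (1, 6) is 3:
|3·1 + 1·6 − t| / √10 = 3
|t − (9)| = 3√10.

t = 9 ± 3√10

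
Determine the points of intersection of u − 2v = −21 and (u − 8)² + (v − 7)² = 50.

(3, 12) and (7, 14)

Express v = (21 + u)/2 and substitute into the circle:
5u² − 50u + 105 = 0  ⟹  u² − 10u + 21 = 0
u = 7 or u = 3, giving (7, 14) and (3, 12).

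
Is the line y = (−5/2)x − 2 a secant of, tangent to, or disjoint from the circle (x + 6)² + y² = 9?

disjoint

Substituting the line into the circle gives 29x² + 88x + 124 = 0.
Δ = 7744 − 14384 = −6640.
No real roots: the line does not meet the circle.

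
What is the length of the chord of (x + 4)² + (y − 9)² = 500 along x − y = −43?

10√2

Substitute y = x + 43:
2x² + 76x + 672 = 0  ⟹  x² + 38x + 336 = 0
x = −14 or x = −24, giving (−14, 29) and (−24, 19).
|(−14, 29) − (−24, 19)| = √((10)² + (10)²) = 10√2.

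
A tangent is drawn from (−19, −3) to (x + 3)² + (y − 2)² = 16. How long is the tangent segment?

√265

The centre is (−3, 2) and r = 4. The square of the distance from P to the centre is 256 + 25 = 281.
The tangent meets the radius at right angles, so tangent² = |PO|² − r² = 281 − 16 = 265.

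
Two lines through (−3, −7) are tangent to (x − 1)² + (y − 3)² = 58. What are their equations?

Write the tangent as mx − y + (−7 − m·(−3)) = 0 and set its distance from the centre to √58:
[m·(4) − (10)]² = 58(m² + 1)
21m² + 40m − 21 = 0, so m = −7/3 or m = 3/7.
With m = −7/3: 7x + 3y = −42. With m = 3/7: 3x − 7y = 40.

7x + 3y = −42 and 3x − 7y = 40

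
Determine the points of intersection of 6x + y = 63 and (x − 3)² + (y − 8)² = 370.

(6, 27) and (12, −9)

Substitute y = −6x + 63:
37x² − 666x + 2664 = 0  ⟹  x² − 18x + 72 = 0
x = 12 or x = 6, giving (12, −9) and (6, 27).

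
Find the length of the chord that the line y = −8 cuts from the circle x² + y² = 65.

2

The distance from (0, 0) to the line is 8, and r² = 65.
Chord = 2√(r² − d²) = 2·√(1) = 2.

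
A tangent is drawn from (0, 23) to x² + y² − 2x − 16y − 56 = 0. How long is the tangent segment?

√105

Centre (1, 8), r² = 121. |PO|² = (−1)² + (15)² = 226.
The tangent meets the radius at right angles, so tangent² = |PO|² − r² = 226 − 121 = 105.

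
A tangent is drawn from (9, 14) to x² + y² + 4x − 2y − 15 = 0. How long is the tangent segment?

3√30

With centre O = (−2, 1), |OP|² = 290 and r² = 20.
The tangent meets the radius at right angles, so tangent² = |PO|² − r² = 290 − 20 = 270.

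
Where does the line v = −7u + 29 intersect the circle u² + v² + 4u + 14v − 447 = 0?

Express v = −7u + 29 and substitute into the circle:
50u² − 500u + 800 = 0  ⟹  u² − 10u + 16 = 0
u = 8 or u = 2, giving (8, −27) and (2, 15).

(2, 15) and (8, −27)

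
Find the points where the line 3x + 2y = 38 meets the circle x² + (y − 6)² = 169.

(0, 19) and (12, 1)

From the line, y = (38 − 3x)/2. Substituting:
13x² − 156x = 0  ⟹  x² − 12x = 0
x = 12 or x = 0, giving (12, 1) and (0, 19).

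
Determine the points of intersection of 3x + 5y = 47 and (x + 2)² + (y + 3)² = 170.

From the line, y = (47 − 3x)/5. Substituting:
34x² − 272x − 306 = 0  ⟹  x² − 8x − 9 = 0
x = 9 or x = −1, giving (9, 4) and (−1, 10).

(−1, 10) and (9, 4)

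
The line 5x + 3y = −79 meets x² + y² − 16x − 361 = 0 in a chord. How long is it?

From the line, y = (−79 − 5x)/3. Substituting:
34x² + 646x + 2992 = 0  ⟹  x² + 19x + 88 = 0
x = −8 or x = −11, giving (−8, −13) and (−11, −8).
Chord length = distance between (−8, −13) and (−11, −8) = √34 = √34.

√34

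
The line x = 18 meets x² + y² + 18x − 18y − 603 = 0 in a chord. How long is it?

12

Centre (−9, 9), r² = 765. Perpendicular distance d from centre to line = |−27| / √1 = 27.
Half the chord is √(r² − d²) = √(36), so the full chord is 12.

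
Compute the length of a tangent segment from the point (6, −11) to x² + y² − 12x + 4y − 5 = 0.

6

With centre O = (6, −2), |OP|² = 81 and r² = 45.
By the tangent–radius right angle, tangent length = √(|PO|² − r²) = √36 = 6.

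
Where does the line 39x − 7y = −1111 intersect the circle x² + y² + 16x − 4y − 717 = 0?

From the line, y = (1111 + 39x)/7. Substituting:
1570x² + 86350x + 1168080 = 0  ⟹  x² + 55x + 744 = 0
x = −24 or x = −31, giving (−24, 25) and (−31, −14).

(−31, −14) and (−24, 25)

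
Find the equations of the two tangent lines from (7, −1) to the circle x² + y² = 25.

Write the tangent as mx − y + (−1 − m·(7)) = 0 and set its distance from the centre to 5:
(−7m − (1))² = 25(m² + 1)
12m² + 7m − 12 = 0, so m = 3/4 or m = −4/3.
Through (7, −1) these give 3x − 4y = 25 and 4x + 3y = 25.

3x − 4y = 25 and 4x + 3y = 25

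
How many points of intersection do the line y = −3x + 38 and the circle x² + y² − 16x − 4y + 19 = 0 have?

d² = (3·8 + 1·2 − (38))²/10 = 72/5; r² = 49.
Since d² < r², the line cuts the circle twice.

2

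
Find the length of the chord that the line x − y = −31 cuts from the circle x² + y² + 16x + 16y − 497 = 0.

Centre (−8, −8), r² = 625. Perpendicular distance d from centre to line = |31| / √2 = 31/√2.
Half the chord is √(r² − d²) = √(289/2), so the full chord is 17√2.

17√2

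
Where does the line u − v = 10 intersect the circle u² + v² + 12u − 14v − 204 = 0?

Express v = u − 10 and substitute into the circle:
2u² − 22u + 36 = 0  ⟹  u² − 11u + 18 = 0
u = 9 or u = 2, giving (9, −1) and (2, −8).

(2, −8) and (9, −1)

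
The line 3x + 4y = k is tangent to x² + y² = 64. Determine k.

The line touches the circle iff its distance from (0, 0) is 8:
|3·0 + 4·0 − k| / √25 = 8
|k| = 8·5, so k = 40 or k = −40.

k = −40 or k = 40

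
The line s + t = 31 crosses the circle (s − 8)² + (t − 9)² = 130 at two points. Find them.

(11, 20) and (19, 12)

Substitute t = −s + 31:
2s² − 60s + 418 = 0  ⟹  s² − 30s + 209 = 0
s = 19 or s = 11, giving (19, 12) and (11, 20).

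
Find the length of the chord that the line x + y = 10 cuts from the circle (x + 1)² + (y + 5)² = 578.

30√2

The distance from (−1, −5) to the line is 16/√2, and r² = 578.
Half the chord is √(r² − d²) = √(450), so the full chord is 30√2.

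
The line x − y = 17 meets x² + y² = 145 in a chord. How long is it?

Substitute y = x − 17:
2x² − 34x + 144 = 0  ⟹  x² − 17x + 72 = 0
x = 9 or x = 8, giving (9, −8) and (8, −9).
Chord length = distance between (9, −8) and (8, −9) = √2 = √2.

√2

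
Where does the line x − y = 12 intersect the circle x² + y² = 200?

From the line, y = x − 12. Substituting:
2x² − 24x − 56 = 0  ⟹  x² − 12x − 28 = 0
x = 14 or x = −2, giving (14, 2) and (−2, −14).

(−2, −14) and (14, 2)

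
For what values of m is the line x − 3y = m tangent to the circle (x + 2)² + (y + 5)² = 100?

The line touches the circle iff its distance from (−2, −5) is 10:
|1·(−2) − 3·(−5) − m| / √10 = 10
|m − (13)| = 10√10.

m = 13 ± 10√10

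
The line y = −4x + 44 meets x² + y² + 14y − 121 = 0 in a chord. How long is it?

Centre (0, −7), r² = 170. Perpendicular distance d from centre to line = |−51| / √17 = 51/√17.
Chord = 2√(r² − d²) = 2·√(17) = 2√17.

2√17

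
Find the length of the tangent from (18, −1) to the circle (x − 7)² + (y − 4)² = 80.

√66

The centre is (7, 4) and r = 4√5. The square of the distance from P to the centre is 121 + 25 = 146.
By the tangent–radius right angle, tangent length = √(|PO|² − r²) = √66.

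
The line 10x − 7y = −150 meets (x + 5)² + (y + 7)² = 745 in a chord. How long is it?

4√149

Substitute y = (150 + 10x)/7:
149x² + 4470x + 4321 = 0  ⟹  x² + 30x + 29 = 0
x = −1 or x = −29, giving (−1, 20) and (−29, −20).
Chord length = distance between (−1, 20) and (−29, −20) = √2384 = 4√149.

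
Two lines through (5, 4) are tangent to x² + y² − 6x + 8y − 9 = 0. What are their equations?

Write the tangent as mx − y + (4 − m·(5)) = 0 and set its distance from the centre to √34:
(−2m − (−8))² = 34(m² + 1)
15m² + 16m − 15 = 0, so m = −5/3 or m = 3/5.
Through (5, 4) these give 5x + 3y = 37 and 3x − 5y = −5.

5x + 3y = 37 and 3x − 5y = −5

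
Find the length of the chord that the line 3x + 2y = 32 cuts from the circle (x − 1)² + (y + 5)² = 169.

Substitute y = (32 − 3x)/2:
13x² − 260x + 1092 = 0  ⟹  x² − 20x + 84 = 0
x = 14 or x = 6, giving (14, −5) and (6, 7).
Chord length = distance between (14, −5) and (6, 7) = √208 = 4√13.

4√13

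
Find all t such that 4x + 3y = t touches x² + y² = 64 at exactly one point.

t = −40 or t = 40

Tangency holds when the distance from the centre (0, 0) to the line equals the radius 8:
|4·0 + 3·0 − t| / √25 = 8
|t| = 8·5, so t = 40 or t = −40.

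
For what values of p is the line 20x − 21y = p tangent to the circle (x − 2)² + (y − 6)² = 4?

p = −144 or p = −28

Tangency holds when the distance from the centre (2, 6) to the line equals the radius 2:
|20·2 − 21·6 − p| / √841 = 2
|p − (−86)| = 2·29, so p = −28 or p = −144.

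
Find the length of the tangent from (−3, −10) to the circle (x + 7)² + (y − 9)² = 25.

Centre (−7, 9), r² = 25. |PO|² = (4)² + (−19)² = 377.
By the tangent–radius right angle, tangent length = √(|PO|² − r²) = √352 = 4√22.

4√22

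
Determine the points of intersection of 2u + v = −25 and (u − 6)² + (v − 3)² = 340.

(−12, −1) and (−8, −9)

Express v = −2u − 25 and substitute into the circle:
5u² + 100u + 480 = 0  ⟹  u² + 20u + 96 = 0
u = −8 or u = −12, giving (−8, −9) and (−12, −1).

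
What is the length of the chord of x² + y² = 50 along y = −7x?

Centre (0, 0), r² = 50. Perpendicular distance d from centre to line = |0| / √50 = 0/√50.
Half the chord is √(r² − d²) = √(50), so the full chord is 10√2.

10√2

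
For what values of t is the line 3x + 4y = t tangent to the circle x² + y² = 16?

t = −20 or t = 20

For a tangent, require d(centre, line) = r = 4.
|3·0 + 4·0 − t| / √25 = 4
|t| = 4·5, so t = 20 or t = −20.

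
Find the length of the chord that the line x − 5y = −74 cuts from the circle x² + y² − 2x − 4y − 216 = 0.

From the line, y = (74 + x)/5. Substituting:
26x² + 78x − 1404 = 0  ⟹  x² + 3x − 54 = 0
x = 6 or x = −9, giving (6, 16) and (−9, 13).
Chord length = distance between (6, 16) and (−9, 13) = √234 = 3√26.

3√26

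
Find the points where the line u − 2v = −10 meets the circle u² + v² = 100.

Express v = (10 + u)/2 and substitute into the circle:
5u² + 20u − 300 = 0  ⟹  u² + 4u − 60 = 0
u = 6 or u = −10, giving (6, 8) and (−10, 0).

(−10, 0) and (6, 8)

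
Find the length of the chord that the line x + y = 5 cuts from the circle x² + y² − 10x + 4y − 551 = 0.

34√2

Express y = −x + 5 and substitute into the circle:
2x² − 24x − 506 = 0  ⟹  x² − 12x − 253 = 0
x = 23 or x = −11, giving (23, −18) and (−11, 16).
|(23, −18) − (−11, 16)| = √((34)² + (−34)²) = 34√2.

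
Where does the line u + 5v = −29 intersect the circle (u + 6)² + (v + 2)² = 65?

Express v = (−29 − u)/5 and substitute into the circle:
26u² + 338u − 364 = 0  ⟹  u² + 13u − 14 = 0
u = 1 or u = −14, giving (1, −6) and (−14, −3).

(−14, −3) and (1, −6)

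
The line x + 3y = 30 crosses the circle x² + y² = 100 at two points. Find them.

(0, 10) and (6, 8)

Substitute y = (30 − x)/3:
10x² − 60x = 0  ⟹  x² − 6x = 0
x = 6 or x = 0, giving (6, 8) and (0, 10).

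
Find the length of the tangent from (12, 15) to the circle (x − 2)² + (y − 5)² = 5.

Centre (2, 5), r² = 5. |PO|² = (10)² + (10)² = 200.
By the tangent–radius right angle, tangent length = √(|PO|² − r²) = √195.

√195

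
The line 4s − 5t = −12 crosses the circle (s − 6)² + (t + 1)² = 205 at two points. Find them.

From the line, t = (12 + 4s)/5. Substituting:
41s² − 164s − 3936 = 0  ⟹  s² − 4s − 96 = 0
s = 12 or s = −8, giving (12, 12) and (−8, −4).

(−8, −4) and (12, 12)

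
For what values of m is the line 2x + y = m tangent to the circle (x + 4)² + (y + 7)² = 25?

m = −15 ± 5√5

The line touches the circle iff its distance from (−4, −7) is 5:
|2·(−4) + 1·(−7) − m| / √5 = 5
|m − (−15)| = 5√5.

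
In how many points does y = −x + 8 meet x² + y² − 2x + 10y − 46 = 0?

1

d² = (1·1 + 1·(−5) − (8))²/2 = 72; r² = 72.
Since d² = r², the line is tangent.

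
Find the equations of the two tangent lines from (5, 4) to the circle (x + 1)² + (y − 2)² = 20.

Write the tangent as mx − y + (4 − m·(5)) = 0 and set its distance from the centre to 2√5:
(−6m − (−2))² = 20(m² + 1)
2m² − 3m − 2 = 0, so m = 2 or m = −1/2.
Through (5, 4) these give 2x − y = 6 and x + 2y = 13.

2x − y = 6 and x + 2y = 13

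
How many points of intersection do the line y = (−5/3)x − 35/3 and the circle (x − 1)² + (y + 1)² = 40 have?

0

Centre (1, −1), r² = 40. Distance² from centre to line = (37)²/34 = 1369/34.
Since d² > r², the line lies outside the circle.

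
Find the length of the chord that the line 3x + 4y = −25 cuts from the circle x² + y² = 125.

20

The distance from (0, 0) to the line is 25/√25, and r² = 125.
Half the chord is √(r² − d²) = √(100), so the full chord is 20.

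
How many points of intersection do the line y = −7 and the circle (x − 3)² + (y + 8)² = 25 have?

2

d² = (0·3 + 1·(−8) − (−7))² = 1; r² = 25.
Since d² < r², the line cuts the circle twice.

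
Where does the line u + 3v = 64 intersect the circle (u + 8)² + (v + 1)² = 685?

(−11, 25) and (10, 18)

Express v = (64 − u)/3 and substitute into the circle:
10u² + 10u − 1100 = 0  ⟹  u² + u − 110 = 0
u = 10 or u = −11, giving (10, 18) and (−11, 25).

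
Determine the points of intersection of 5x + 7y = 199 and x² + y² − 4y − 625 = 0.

Substitute y = (199 − 5x)/7:
74x² − 1850x + 3404 = 0  ⟹  x² − 25x + 46 = 0
x = 23 or x = 2, giving (23, 12) and (2, 27).

(2, 27) and (23, 12)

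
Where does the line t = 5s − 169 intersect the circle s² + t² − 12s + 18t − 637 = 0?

(29, −24) and (33, −4)

Substitute t = 5s − 169:
26s² − 1612s + 24882 = 0  ⟹  s² − 62s + 957 = 0
s = 33 or s = 29, giving (33, −4) and (29, −24).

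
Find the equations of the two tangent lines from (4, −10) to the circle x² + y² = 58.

7x − 3y = 58 and 3x + 7y = −58

Write the tangent as mx − y + (−10 − m·(4)) = 0 and set its distance from the centre to √58:
(−4m − (10))² = 58(m² + 1)
21m² − 40m − 21 = 0, so m = 7/3 or m = −3/7.
Through (4, −10) these give 7x − 3y = 58 and 3x + 7y = −58.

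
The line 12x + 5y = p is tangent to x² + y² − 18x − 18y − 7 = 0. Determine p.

The line touches the circle iff its distance from (9, 9) is 13:
|12·9 + 5·9 − p| / √169 = 13
|p − (153)| = 13·13, so p = 322 or p = −16.

p = −16 or p = 322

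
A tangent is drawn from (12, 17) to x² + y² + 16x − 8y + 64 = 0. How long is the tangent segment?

With centre O = (−8, 4), |OP|² = 569 and r² = 16.
The tangent meets the radius at right angles, so tangent² = |PO|² − r² = 569 − 16 = 553.

√553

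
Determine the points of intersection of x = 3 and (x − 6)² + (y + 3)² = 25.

The line gives x = 3. Substituting into the circle:
y² + 6y − 7 = 0
y = 1 or y = −7, giving (3, 1) and (3, −7).

(3, −7) and (3, 1)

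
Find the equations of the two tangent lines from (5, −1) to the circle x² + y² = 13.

2x − 3y = 13 and 3x + 2y = 13

Let a tangent through (5, −1) have slope m. Its distance from (0, 0) must equal √13:
(−5m − (1))² = 13(m² + 1)
6m² + 5m − 6 = 0, so m = 2/3 or m = −3/2.
Through (5, −1) these give 2x − 3y = 13 and 3x + 2y = 13.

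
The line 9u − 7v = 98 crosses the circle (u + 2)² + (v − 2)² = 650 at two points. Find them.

(−7, −23) and (21, 13)

From the line, v = (−98 + 9u)/7. Substituting:
130u² − 1820u − 19110 = 0  ⟹  u² − 14u − 147 = 0
u = 21 or u = −7, giving (21, 13) and (−7, −23).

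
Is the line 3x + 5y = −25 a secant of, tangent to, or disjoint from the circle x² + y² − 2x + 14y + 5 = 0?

secant

Substituting the line into the circle gives 34x² − 110x − 1000 = 0.
Δ = 12100 − (−136000) = 148100.
Two real roots: the line is a secant.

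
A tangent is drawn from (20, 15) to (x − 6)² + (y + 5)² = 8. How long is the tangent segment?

Centre (6, −5), r² = 8. |PO|² = (14)² + (20)² = 596.
By the tangent–radius right angle, tangent length = √(|PO|² − r²) = √588 = 14√3.

14√3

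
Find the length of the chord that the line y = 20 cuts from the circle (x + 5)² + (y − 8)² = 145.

Substitute y = 20:
x² + 10x + 24 = 0
x = −4 or x = −6, giving (−4, 20) and (−6, 20).
Chord length = distance between (−4, 20) and (−6, 20) = √4 = 2.

2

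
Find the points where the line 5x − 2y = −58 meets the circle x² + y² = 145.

Substitute y = (58 + 5x)/2:
29x² + 580x + 2784 = 0  ⟹  x² + 20x + 96 = 0
x = −8 or x = −12, giving (−8, 9) and (−12, −1).

(−12, −1) and (−8, 9)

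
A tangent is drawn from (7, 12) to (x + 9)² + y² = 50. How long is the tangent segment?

Centre (−9, 0), r² = 50. |PO|² = (16)² + (12)² = 400.
Power of the point: PT² = |PO|² − r² = 350, so PT = 5√14.

5√14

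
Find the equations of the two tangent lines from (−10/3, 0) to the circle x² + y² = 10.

Write the tangent as mx − y + (0 − m·(−10/3)) = 0 and set its distance from the centre to √10:
(10/3m − (0))² = 10(m² + 1)
m² − 9 = 0, so m = −3 or m = 3.
Through (−10/3, 0) these give 3x + y = −10 and 3x − y = −10.

3x + y = −10 and 3x − y = −10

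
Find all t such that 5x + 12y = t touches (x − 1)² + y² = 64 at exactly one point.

Tangency holds when the distance from the centre (1, 0) to the line equals the radius 8:
|5·1 + 12·0 − t| / √169 = 8
|t − (5)| = 8·13, so t = 109 or t = −99.

t = −99 or t = 109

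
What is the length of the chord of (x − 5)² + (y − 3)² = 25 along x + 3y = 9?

3√10

From the line, y = (9 − x)/3. Substituting:
10x² − 90x = 0  ⟹  x² − 9x = 0
x = 9 or x = 0, giving (9, 0) and (0, 3).
|(9, 0) − (0, 3)| = √((9)² + (−3)²) = 3√10.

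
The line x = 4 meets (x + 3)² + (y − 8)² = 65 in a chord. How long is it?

8

The line gives x = 4. Substituting into the circle:
y² − 16y + 48 = 0
y = 12 or y = 4, giving (4, 12) and (4, 4).
|(4, 12) − (4, 4)| = √((0)² + (8)²) = 8.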